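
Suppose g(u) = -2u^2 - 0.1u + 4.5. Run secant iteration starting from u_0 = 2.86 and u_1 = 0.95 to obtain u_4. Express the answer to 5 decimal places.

g(2.86) = -12.1452000, g(0.95) = 2.6000000
u_2 = 0.9500000 − 2.6000000·(0.9500000 − 2.8600000) / (2.6000000 − (-12.1452000)) = 0.9500000 − (-4.9660000)/(14.7452000) = 1.2867876
g(1.2867876) = 1.0596768
u_3 = 1.2867876 − 1.0596768·(1.2867876 − 0.9500000) / (1.0596768 − 2.6000000) = 1.2867876 − (0.3568860)/(-1.5403232) = 1.5184831
g(1.5184831) = -0.2634299
u_4 = 1.5184831 − (-0.2634299)·(1.5184831 − 1.2867876) / (-0.2634299 − 1.0596768) = 1.5184831 − (-0.0610355)/(-1.3231067) = 1.4723526

1.47235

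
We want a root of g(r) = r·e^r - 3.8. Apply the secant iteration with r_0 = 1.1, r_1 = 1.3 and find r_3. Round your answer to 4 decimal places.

g(1.1) = -0.495417, g(1.3) = 0.970086
r_2 = 1.300000 − 0.970086·(1.300000 − 1.100000) / (0.970086 − (-0.495417)) = 1.300000 − (0.194017)/(1.465503) = 1.167611
g(1.167611) = -0.046946
r_3 = 1.167611 − (-0.046946)·(1.167611 − 1.300000) / (-0.046946 − 0.970086) = 1.167611 − (0.006215)/(-1.017031) = 1.173722

1.1737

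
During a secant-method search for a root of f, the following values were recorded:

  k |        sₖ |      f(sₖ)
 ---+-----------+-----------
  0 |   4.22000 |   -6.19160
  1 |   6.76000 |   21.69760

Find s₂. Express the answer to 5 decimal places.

s₂ = 6.76000 − 21.69760·(6.76000 − 4.22000) / (21.69760 − (-6.19160))
   = 6.76000 − (55.1119040)/(27.8892000) = 4.7838980

4.78390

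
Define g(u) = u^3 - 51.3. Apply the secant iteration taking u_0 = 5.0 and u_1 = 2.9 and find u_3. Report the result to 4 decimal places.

3.7843

g(5.0) = 73.700000, g(2.9) = -26.911000
u_2 = 2.900000 − (-26.911000)·(2.900000 − 5.000000) / (-26.911000 − 73.700000) = 2.900000 − (56.513100)/(-100.611000) = 3.461699
g(3.461699) = -9.817214
u_3 = 3.461699 − (-9.817214)·(3.461699 − 2.900000) / (-9.817214 − (-26.911000)) = 3.461699 − (-5.514320)/(17.093786) = 3.784291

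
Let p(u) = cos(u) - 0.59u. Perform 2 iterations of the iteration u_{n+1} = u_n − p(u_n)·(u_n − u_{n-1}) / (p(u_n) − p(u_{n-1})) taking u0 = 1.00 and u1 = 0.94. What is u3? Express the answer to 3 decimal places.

0.965

p(1.00) = -0.04970, p(0.94) = 0.03519
u2 = 0.94000 − 0.03519·(0.94000 − 1.00000) / (0.03519 − (-0.04970)) = 0.94000 − (-0.00211)/(0.08489) = 0.96487
p(0.96487) = 0.00025
u3 = 0.96487 − 0.00025·(0.96487 − 0.94000) / (0.00025 − 0.03519) = 0.96487 − (0.00001)/(-0.03494) = 0.96505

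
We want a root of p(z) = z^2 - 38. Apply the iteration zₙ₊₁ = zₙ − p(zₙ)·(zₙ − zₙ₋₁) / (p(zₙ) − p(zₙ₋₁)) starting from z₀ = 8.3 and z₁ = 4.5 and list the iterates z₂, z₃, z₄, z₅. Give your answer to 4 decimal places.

5.8867, 6.2089, 6.1634, 6.1644

p(8.3) = 30.890000, p(4.5) = -17.750000
z₂ = 4.500000 − (-17.750000)·(4.500000 − 8.300000) / (-17.750000 − 30.890000) = 4.500000 − (67.450000)/(-48.640000) = 5.886719
p(5.886719) = -3.346542
z₃ = 5.886719 − (-3.346542)·(5.886719 − 4.500000) / (-3.346542 − (-17.750000)) = 5.886719 − (-4.640713)/(14.403458) = 6.208913
p(6.208913) = 0.550602
z₄ = 6.208913 − 0.550602·(6.208913 − 5.886719) / (0.550602 − (-3.346542)) = 6.208913 − (0.177401)/(3.897145) = 6.163392
p(6.163392) = -0.012594
z₅ = 6.163392 − (-0.012594)·(6.163392 − 6.208913) / (-0.012594 − 0.550602) = 6.163392 − (0.000573)/(-0.563197) = 6.164410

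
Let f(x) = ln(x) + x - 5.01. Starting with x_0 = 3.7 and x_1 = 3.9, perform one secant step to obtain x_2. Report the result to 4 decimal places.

f(3.7) = -0.001667, f(3.9) = 0.250977
x_2 = 3.900000 − 0.250977·(3.900000 − 3.700000) / (0.250977 − (-0.001667)) = 3.900000 − (0.050195)/(0.252644) = 3.701320

3.7013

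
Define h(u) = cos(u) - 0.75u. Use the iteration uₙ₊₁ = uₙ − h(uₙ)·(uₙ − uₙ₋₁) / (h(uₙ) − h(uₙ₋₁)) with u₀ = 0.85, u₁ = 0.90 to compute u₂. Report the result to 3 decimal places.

0.865

h(0.85) = 0.02248, h(0.90) = -0.05339
u₂ = 0.90000 − (-0.05339)·(0.90000 − 0.85000) / (-0.05339 − 0.02248) = 0.90000 − (-0.00267)/(-0.07587) = 0.86482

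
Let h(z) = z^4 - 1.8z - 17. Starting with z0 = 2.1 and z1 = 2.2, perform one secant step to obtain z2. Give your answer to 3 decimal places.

2.135

h(2.1) = -1.33190, h(2.2) = 2.46560
z2 = 2.20000 − 2.46560·(2.20000 − 2.10000) / (2.46560 − (-1.33190)) = 2.20000 − (0.24656)/(3.79750) = 2.13507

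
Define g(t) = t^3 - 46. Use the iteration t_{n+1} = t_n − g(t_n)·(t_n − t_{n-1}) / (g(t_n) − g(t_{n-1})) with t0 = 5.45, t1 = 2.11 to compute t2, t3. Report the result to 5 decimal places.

g(5.45) = 115.8786250, g(2.11) = -36.6060690
t2 = 2.1100000 − (-36.6060690)·(2.1100000 − 5.4500000) / (-36.6060690 − 115.8786250) = 2.1100000 − (122.2642705)/(-152.4846940) = 2.9118134
g(2.9118134) = -21.3117322
t3 = 2.9118134 − (-21.3117322)·(2.9118134 − 2.1100000) / (-21.3117322 − (-36.6060690)) = 2.9118134 − (-17.0880324)/(15.2943368) = 4.0290918

2.91181, 4.02909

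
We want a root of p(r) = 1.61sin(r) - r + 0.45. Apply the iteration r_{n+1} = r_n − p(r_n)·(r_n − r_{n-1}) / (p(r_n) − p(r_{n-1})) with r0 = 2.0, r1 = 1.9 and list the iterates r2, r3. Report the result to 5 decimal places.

1.94609, 1.94728

p(2.0) = -0.0860311, p(1.9) = 0.0735431
r2 = 1.9000000 − 0.0735431·(1.9000000 − 2.0000000) / (0.0735431 − (-0.0860311)) = 1.9000000 − (-0.0073543)/(0.1595743) = 1.9460871
p(1.9460871) = 0.0018587
r3 = 1.9460871 − 0.0018587·(1.9460871 − 1.9000000) / (0.0018587 − 0.0735431) = 1.9460871 − (0.0000857)/(-0.0716845) = 1.9472820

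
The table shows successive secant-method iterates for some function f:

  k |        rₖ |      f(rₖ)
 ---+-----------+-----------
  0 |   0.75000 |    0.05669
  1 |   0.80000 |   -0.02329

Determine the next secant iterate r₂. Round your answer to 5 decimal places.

0.78544

r₂ = 0.80000 − (-0.02329)·(0.80000 − 0.75000) / (-0.02329 − 0.05669)
   = 0.80000 − (-0.0011645)/(-0.0799800) = 0.7854401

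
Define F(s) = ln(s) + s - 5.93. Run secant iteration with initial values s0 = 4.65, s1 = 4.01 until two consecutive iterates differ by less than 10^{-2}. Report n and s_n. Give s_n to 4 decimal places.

n = 3, s_n = 4.4395

F(4.65) = 0.256867, F(4.01) = -0.531209
s2 = 4.010000 − (-0.531209)·(-0.640000)/(-0.788076) = 4.441397;  |Δ| = 0.431397
F(4.441397) = 0.002366
s3 = 4.441397 − 0.002366·(0.431397)/(0.533575) = 4.439484;  |Δ| = 0.001913
|s3 − s2| = 0.001913 < 10^{-2}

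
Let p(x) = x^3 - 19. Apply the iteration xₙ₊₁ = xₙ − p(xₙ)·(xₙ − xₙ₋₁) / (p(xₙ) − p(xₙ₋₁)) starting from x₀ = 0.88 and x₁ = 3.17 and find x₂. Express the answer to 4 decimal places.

p(0.88) = -18.318528, p(3.17) = 12.855013
x₂ = 3.170000 − 12.855013·(3.170000 − 0.880000) / (12.855013 − (-18.318528)) = 3.170000 − (29.437980)/(31.173541) = 2.225674

2.2257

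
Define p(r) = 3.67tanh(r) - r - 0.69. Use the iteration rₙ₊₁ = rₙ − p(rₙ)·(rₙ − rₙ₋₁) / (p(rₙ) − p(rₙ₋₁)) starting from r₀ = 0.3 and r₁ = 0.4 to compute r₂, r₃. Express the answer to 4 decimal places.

p(0.3) = 0.079117, p(0.4) = 0.304413
r₂ = 0.400000 − 0.304413·(0.400000 − 0.300000) / (0.304413 − 0.079117) = 0.400000 − (0.030441)/(0.225295) = 0.264883
p(0.264883) = -0.004878
r₃ = 0.264883 − (-0.004878)·(0.264883 − 0.400000) / (-0.004878 − 0.304413) = 0.264883 − (0.000659)/(-0.309291) = 0.267014

0.2649, 0.2670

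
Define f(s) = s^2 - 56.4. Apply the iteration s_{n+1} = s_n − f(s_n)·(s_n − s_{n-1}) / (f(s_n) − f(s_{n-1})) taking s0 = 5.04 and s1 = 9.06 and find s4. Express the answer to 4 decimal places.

f(5.04) = -30.998400, f(9.06) = 25.683600
s2 = 9.060000 − 25.683600·(9.060000 − 5.040000) / (25.683600 − (-30.998400)) = 9.060000 − (103.248072)/(56.682000) = 7.238468
f(7.238468) = -4.004580
s3 = 7.238468 − (-4.004580)·(7.238468 − 9.060000) / (-4.004580 − 25.683600) = 7.238468 − (7.294470)/(-29.688180) = 7.484171
f(7.484171) = -0.387186
s4 = 7.484171 − (-0.387186)·(7.484171 − 7.238468) / (-0.387186 − (-4.004580)) = 7.484171 − (-0.095133)/(3.617394) = 7.510470

7.5105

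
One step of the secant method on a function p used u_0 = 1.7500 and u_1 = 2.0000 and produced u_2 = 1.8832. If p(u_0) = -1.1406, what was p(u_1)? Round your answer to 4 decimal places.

1.0002

The secant line through (1.7500, -1.1406) and (2.0000, p(u_1)) crosses zero at u_2 = 1.8832.
So (1.7500, -1.1406), (2.0000, p(u_1)), (1.8832, 0) are collinear:
p(u_1) = -1.1406 · (2.0000 − 1.8832) / (1.7500 − 1.8832) = -1.1406 · (0.116800)/(-0.133200) = 1.000166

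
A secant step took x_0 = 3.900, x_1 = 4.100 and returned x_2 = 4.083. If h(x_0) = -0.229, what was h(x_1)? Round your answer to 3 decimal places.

The secant line through (3.900, -0.229) and (4.100, h(x_1)) crosses zero at x_2 = 4.083.
So (3.900, -0.229), (4.100, h(x_1)), (4.083, 0) are collinear:
h(x_1) = -0.229 · (4.100 − 4.083) / (3.900 − 4.083) = -0.229 · (0.01700)/(-0.18300) = 0.02127

0.021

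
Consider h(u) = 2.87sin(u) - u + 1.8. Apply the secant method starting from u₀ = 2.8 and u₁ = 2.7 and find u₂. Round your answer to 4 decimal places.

2.7894

h(2.8) = -0.038584, h(2.7) = 0.326580
u₂ = 2.700000 − 0.326580·(2.700000 − 2.800000) / (0.326580 − (-0.038584)) = 2.700000 − (-0.032658)/(0.365164) = 2.789434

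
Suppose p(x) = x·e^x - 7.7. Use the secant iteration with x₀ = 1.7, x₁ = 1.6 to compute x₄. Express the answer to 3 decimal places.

p(1.7) = 1.60571, p(1.6) = 0.22485
x₂ = 1.60000 − 0.22485·(1.60000 − 1.70000) / (0.22485 − 1.60571) = 1.60000 − (-0.02249)/(-1.38086) = 1.58372
p(1.58372) = 0.01750
x₃ = 1.58372 − 0.01750·(1.58372 − 1.60000) / (0.01750 − 0.22485) = 1.58372 − (-0.00029)/(-0.20735) = 1.58234
p(1.58234) = 0.00021
x₄ = 1.58234 − 0.00021·(1.58234 − 1.58372) / (0.00021 − 0.01750) = 1.58234 − (0.00000)/(-0.01729) = 1.58233

1.582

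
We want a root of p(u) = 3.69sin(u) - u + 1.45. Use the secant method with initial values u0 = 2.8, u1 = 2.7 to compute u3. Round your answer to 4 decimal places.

p(2.8) = -0.113894, p(2.7) = 0.327032
u2 = 2.700000 − 0.327032·(2.700000 − 2.800000) / (0.327032 − (-0.113894)) = 2.700000 − (-0.032703)/(0.440925) = 2.774169
p(2.774169) = 0.001322
u3 = 2.774169 − 0.001322·(2.774169 − 2.700000) / (0.001322 − 0.327032) = 2.774169 − (0.000098)/(-0.325709) = 2.774471

2.7745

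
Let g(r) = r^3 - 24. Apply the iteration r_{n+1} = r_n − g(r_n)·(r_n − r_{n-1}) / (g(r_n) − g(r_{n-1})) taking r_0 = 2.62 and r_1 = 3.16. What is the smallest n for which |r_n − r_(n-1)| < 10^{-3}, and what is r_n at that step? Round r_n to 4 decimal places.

g(2.62) = -6.015272, g(3.16) = 7.554496
r_2 = 3.160000 − 7.554496·(0.540000)/(13.569768) = 2.859374;  |Δ| = 0.300626
g(2.859374) = -0.621707
r_3 = 2.859374 − (-0.621707)·(-0.300626)/(-8.176203) = 2.882233;  |Δ| = 0.022859
g(2.882233) = -0.056521
r_4 = 2.882233 − (-0.056521)·(0.022859)/(0.565186) = 2.884519;  |Δ| = 0.002286
g(2.884519) = 0.000496
r_5 = 2.884519 − 0.000496·(0.002286)/(0.057017) = 2.884499;  |Δ| = 0.000020
|r_5 − r_4| = 0.000020 < 10^{-3}

n = 5, r_n = 2.8845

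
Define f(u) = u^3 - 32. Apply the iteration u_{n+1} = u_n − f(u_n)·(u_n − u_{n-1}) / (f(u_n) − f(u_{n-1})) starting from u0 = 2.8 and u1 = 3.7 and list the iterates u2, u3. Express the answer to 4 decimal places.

f(2.8) = -10.048000, f(3.7) = 18.653000
u2 = 3.700000 − 18.653000·(3.700000 − 2.800000) / (18.653000 − (-10.048000)) = 3.700000 − (16.787700)/(28.701000) = 3.115083
f(3.115083) = -1.772035
u3 = 3.115083 − (-1.772035)·(3.115083 − 3.700000) / (-1.772035 − 18.653000) = 3.115083 − (1.036493)/(-20.425035) = 3.165829

3.1151, 3.1658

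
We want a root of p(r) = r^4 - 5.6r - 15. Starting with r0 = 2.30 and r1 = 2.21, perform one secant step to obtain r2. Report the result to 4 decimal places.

p(2.30) = 0.104100, p(2.21) = -3.521567
r2 = 2.210000 − (-3.521567)·(2.210000 − 2.300000) / (-3.521567 − 0.104100) = 2.210000 − (0.316941)/(-3.625667) = 2.297416

2.2974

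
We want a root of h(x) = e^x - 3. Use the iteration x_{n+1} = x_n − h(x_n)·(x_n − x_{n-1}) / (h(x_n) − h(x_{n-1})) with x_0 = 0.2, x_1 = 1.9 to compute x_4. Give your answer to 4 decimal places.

1.1220

h(0.2) = -1.778597, h(1.9) = 3.685894
x_2 = 1.900000 − 3.685894·(1.900000 − 0.200000) / (3.685894 − (-1.778597)) = 1.900000 − (6.266021)/(5.464492) = 0.753321
h(0.753321) = -0.875959
x_3 = 0.753321 − (-0.875959)·(0.753321 − 1.900000) / (-0.875959 − 3.685894) = 0.753321 − (1.004444)/(-4.561853) = 0.973504
h(0.973504) = -0.352796
x_4 = 0.973504 − (-0.352796)·(0.973504 − 0.753321) / (-0.352796 − (-0.875959)) = 0.973504 − (-0.077680)/(0.523162) = 1.121985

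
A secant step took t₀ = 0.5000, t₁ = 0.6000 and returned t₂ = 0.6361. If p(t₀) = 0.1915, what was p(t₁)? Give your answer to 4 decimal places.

The secant line through (0.5000, 0.1915) and (0.6000, p(t₁)) crosses zero at t₂ = 0.6361.
So (0.5000, 0.1915), (0.6000, p(t₁)), (0.6361, 0) are collinear:
p(t₁) = 0.1915 · (0.6000 − 0.6361) / (0.5000 − 0.6361) = 0.1915 · (-0.036100)/(-0.136100) = 0.050795

0.0508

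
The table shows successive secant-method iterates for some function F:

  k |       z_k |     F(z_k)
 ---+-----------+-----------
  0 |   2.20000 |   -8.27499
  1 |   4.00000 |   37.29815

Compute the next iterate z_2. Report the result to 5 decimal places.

z_2 = 4.00000 − 37.29815·(4.00000 − 2.20000) / (37.29815 − (-8.27499))
   = 4.00000 − (67.1366700)/(45.5731400) = 2.5268369

2.52684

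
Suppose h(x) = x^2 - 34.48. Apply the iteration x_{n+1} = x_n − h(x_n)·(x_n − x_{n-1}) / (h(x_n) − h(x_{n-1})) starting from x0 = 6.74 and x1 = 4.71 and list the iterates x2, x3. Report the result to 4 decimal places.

5.7839, 5.8817

h(6.74) = 10.947600, h(4.71) = -12.295900
x2 = 4.710000 − (-12.295900)·(4.710000 − 6.740000) / (-12.295900 − 10.947600) = 4.710000 − (24.960677)/(-23.243500) = 5.783878
h(5.783878) = -1.026758
x3 = 5.783878 − (-1.026758)·(5.783878 − 4.710000) / (-1.026758 − (-12.295900)) = 5.783878 − (-1.102613)/(11.269142) = 5.881721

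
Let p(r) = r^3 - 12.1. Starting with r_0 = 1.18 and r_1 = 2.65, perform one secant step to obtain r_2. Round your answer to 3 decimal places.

2.086

p(1.18) = -10.45697, p(2.65) = 6.50962
r_2 = 2.65000 − 6.50962·(2.65000 − 1.18000) / (6.50962 − (-10.45697)) = 2.65000 − (9.56915)/(16.96659) = 2.08600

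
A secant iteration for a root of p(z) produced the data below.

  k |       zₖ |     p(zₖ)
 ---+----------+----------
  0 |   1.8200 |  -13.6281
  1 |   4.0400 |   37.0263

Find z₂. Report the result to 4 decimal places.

z₂ = 4.0400 − 37.0263·(4.0400 − 1.8200) / (37.0263 − (-13.6281))
   = 4.0400 − (82.198386)/(50.654400) = 2.417271

2.4173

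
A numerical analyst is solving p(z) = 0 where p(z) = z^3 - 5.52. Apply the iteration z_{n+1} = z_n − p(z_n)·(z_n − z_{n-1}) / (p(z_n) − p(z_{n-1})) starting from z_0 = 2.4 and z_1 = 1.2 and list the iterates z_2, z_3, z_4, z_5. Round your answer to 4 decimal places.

p(2.4) = 8.304000, p(1.2) = -3.792000
z_2 = 1.200000 − (-3.792000)·(1.200000 − 2.400000) / (-3.792000 − 8.304000) = 1.200000 − (4.550400)/(-12.096000) = 1.576190
p(1.576190) = -1.604150
z_3 = 1.576190 − (-1.604150)·(1.576190 − 1.200000) / (-1.604150 − (-3.792000)) = 1.576190 − (-0.603466)/(2.187850) = 1.852016
p(1.852016) = 0.832351
z_4 = 1.852016 − 0.832351·(1.852016 − 1.576190) / (0.832351 − (-1.604150)) = 1.852016 − (0.229584)/(2.436500) = 1.757789
p(1.757789) = -0.088740
z_5 = 1.757789 − (-0.088740)·(1.757789 − 1.852016) / (-0.088740 − 0.832351) = 1.757789 − (0.008362)/(-0.921091) = 1.766868

1.5762, 1.8520, 1.7578, 1.7669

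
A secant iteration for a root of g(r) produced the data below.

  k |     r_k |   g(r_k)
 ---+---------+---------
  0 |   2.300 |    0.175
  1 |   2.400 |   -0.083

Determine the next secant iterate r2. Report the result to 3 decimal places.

2.368

r2 = 2.400 − (-0.083)·(2.400 − 2.300) / (-0.083 − 0.175)
   = 2.400 − (-0.00830)/(-0.25800) = 2.36783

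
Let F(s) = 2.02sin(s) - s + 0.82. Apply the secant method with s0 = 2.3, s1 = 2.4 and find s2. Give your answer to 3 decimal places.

2.311

F(2.3) = 0.02632, F(2.4) = -0.21556
s2 = 2.40000 − (-0.21556)·(2.40000 − 2.30000) / (-0.21556 − 0.02632) = 2.40000 − (-0.02156)/(-0.24189) = 2.31088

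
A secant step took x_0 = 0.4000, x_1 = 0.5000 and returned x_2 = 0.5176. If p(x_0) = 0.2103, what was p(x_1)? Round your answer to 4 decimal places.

0.0315

The secant line through (0.4000, 0.2103) and (0.5000, p(x_1)) crosses zero at x_2 = 0.5176.
So (0.4000, 0.2103), (0.5000, p(x_1)), (0.5176, 0) are collinear:
p(x_1) = 0.2103 · (0.5000 − 0.5176) / (0.4000 − 0.5176) = 0.2103 · (-0.017600)/(-0.117600) = 0.031473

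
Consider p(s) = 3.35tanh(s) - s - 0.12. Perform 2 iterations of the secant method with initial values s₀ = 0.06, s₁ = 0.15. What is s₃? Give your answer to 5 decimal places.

0.05113

p(0.06) = 0.0207591, p(0.15) = 0.2287649
s₂ = 0.1500000 − 0.2287649·(0.1500000 − 0.0600000) / (0.2287649 − 0.0207591) = 0.1500000 − (0.0205888)/(0.2080057) = 0.0510179
p(0.0510179) = -0.0002560
s₃ = 0.0510179 − (-0.0002560)·(0.0510179 − 0.1500000) / (-0.0002560 − 0.2287649) = 0.0510179 − (0.0000253)/(-0.2290209) = 0.0511286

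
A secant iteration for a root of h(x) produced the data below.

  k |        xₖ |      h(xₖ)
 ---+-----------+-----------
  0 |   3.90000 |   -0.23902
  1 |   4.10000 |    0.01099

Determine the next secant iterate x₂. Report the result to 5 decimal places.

4.09121

x₂ = 4.10000 − 0.01099·(4.10000 − 3.90000) / (0.01099 − (-0.23902))
   = 4.10000 − (0.0021980)/(0.2500100) = 4.0912084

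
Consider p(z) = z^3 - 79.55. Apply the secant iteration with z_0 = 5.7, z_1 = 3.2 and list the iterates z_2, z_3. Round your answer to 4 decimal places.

3.9673, 4.4096

p(5.7) = 105.643000, p(3.2) = -46.782000
z_2 = 3.200000 − (-46.782000)·(3.200000 − 5.700000) / (-46.782000 − 105.643000) = 3.200000 − (116.955000)/(-152.425000) = 3.967295
p(3.967295) = -17.107021
z_3 = 3.967295 − (-17.107021)·(3.967295 − 3.200000) / (-17.107021 − (-46.782000)) = 3.967295 − (-13.126138)/(29.674979) = 4.409626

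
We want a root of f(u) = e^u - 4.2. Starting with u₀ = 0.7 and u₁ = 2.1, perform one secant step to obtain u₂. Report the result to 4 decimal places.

1.1975

f(0.7) = -2.186247, f(2.1) = 3.966170
u₂ = 2.100000 − 3.966170·(2.100000 − 0.700000) / (3.966170 − (-2.186247)) = 2.100000 − (5.552638)/(6.152417) = 1.197487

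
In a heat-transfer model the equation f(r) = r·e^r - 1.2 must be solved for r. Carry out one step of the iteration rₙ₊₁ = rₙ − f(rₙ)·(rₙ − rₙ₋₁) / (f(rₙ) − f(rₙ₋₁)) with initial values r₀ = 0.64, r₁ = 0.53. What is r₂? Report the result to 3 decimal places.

f(0.64) = 0.01375, f(0.53) = -0.29957
r₂ = 0.53000 − (-0.29957)·(0.53000 − 0.64000) / (-0.29957 − 0.01375) = 0.53000 − (0.03295)/(-0.31331) = 0.63517

0.635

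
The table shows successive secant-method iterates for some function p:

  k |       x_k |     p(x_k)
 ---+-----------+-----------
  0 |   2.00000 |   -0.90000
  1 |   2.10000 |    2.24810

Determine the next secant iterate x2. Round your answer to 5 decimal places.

2.02859

x2 = 2.10000 − 2.24810·(2.10000 − 2.00000) / (2.24810 − (-0.90000))
   = 2.10000 − (0.2248100)/(3.1481000) = 2.0285887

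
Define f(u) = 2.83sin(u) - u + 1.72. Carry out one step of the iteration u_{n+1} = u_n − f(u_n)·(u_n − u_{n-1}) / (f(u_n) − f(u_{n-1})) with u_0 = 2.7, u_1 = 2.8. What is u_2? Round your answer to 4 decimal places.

f(2.7) = 0.229485, f(2.8) = -0.131984
u_2 = 2.800000 − (-0.131984)·(2.800000 − 2.700000) / (-0.131984 − 0.229485) = 2.800000 − (-0.013198)/(-0.361469) = 2.763487

2.7635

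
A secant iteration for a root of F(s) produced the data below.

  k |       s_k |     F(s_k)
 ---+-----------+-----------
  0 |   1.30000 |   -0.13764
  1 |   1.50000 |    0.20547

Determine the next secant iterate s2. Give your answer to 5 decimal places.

1.38023

s2 = 1.50000 − 0.20547·(1.50000 − 1.30000) / (0.20547 − (-0.13764))
   = 1.50000 − (0.0410940)/(0.3431100) = 1.3802308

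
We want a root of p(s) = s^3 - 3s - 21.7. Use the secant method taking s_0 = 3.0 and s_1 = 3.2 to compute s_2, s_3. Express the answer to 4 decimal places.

3.1432, 3.1460

p(3.0) = -3.700000, p(3.2) = 1.468000
s_2 = 3.200000 − 1.468000·(3.200000 − 3.000000) / (1.468000 − (-3.700000)) = 3.200000 − (0.293600)/(5.168000) = 3.143189
p(3.143189) = -0.076004
s_3 = 3.143189 − (-0.076004)·(3.143189 − 3.200000) / (-0.076004 − 1.468000) = 3.143189 − (0.004318)/(-1.544004) = 3.145985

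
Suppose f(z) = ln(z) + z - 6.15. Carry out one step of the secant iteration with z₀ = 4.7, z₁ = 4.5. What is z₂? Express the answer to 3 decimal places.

4.620

f(4.7) = 0.09756, f(4.5) = -0.14592
z₂ = 4.50000 − (-0.14592)·(4.50000 − 4.70000) / (-0.14592 − 0.09756) = 4.50000 − (0.02918)/(-0.24349) = 4.61986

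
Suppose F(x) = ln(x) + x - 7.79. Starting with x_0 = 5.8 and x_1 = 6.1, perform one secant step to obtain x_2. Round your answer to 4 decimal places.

5.9987

F(5.8) = -0.232142, F(6.1) = 0.118289
x_2 = 6.100000 − 0.118289·(6.100000 − 5.800000) / (0.118289 − (-0.232142)) = 6.100000 − (0.035487)/(0.350431) = 5.998734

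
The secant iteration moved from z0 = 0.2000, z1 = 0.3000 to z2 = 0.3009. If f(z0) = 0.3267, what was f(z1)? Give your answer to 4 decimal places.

0.0029

The secant line through (0.2000, 0.3267) and (0.3000, f(z1)) crosses zero at z2 = 0.3009.
So (0.2000, 0.3267), (0.3000, f(z1)), (0.3009, 0) are collinear:
f(z1) = 0.3267 · (0.3000 − 0.3009) / (0.2000 − 0.3009) = 0.3267 · (-0.000900)/(-0.100900) = 0.002914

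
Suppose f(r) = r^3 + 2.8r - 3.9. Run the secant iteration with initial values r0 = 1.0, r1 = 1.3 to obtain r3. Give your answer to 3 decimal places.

1.017

f(1.0) = -0.10000, f(1.3) = 1.93700
r2 = 1.30000 − 1.93700·(1.30000 − 1.00000) / (1.93700 − (-0.10000)) = 1.30000 − (0.58110)/(2.03700) = 1.01473
f(1.01473) = -0.01393
r3 = 1.01473 − (-0.01393)·(1.01473 − 1.30000) / (-0.01393 − 1.93700) = 1.01473 − (0.00397)/(-1.95093) = 1.01676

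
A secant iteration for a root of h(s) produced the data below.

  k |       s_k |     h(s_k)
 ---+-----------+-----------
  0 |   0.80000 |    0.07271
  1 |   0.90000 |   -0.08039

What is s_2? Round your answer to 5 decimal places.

s_2 = 0.90000 − (-0.08039)·(0.90000 − 0.80000) / (-0.08039 − 0.07271)
   = 0.90000 − (-0.0080390)/(-0.1531000) = 0.8474918

0.84749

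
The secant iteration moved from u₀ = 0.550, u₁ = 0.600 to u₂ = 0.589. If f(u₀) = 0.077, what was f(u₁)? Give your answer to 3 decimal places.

The secant line through (0.550, 0.077) and (0.600, f(u₁)) crosses zero at u₂ = 0.589.
So (0.550, 0.077), (0.600, f(u₁)), (0.589, 0) are collinear:
f(u₁) = 0.077 · (0.600 − 0.589) / (0.550 − 0.589) = 0.077 · (0.01100)/(-0.03900) = -0.02172

-0.022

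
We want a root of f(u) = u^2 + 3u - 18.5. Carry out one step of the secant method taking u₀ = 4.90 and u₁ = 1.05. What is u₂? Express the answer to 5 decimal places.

f(4.90) = 20.2100000, f(1.05) = -14.2475000
u₂ = 1.0500000 − (-14.2475000)·(1.0500000 − 4.9000000) / (-14.2475000 − 20.2100000) = 1.0500000 − (54.8528750)/(-34.4575000) = 2.6418994

2.64190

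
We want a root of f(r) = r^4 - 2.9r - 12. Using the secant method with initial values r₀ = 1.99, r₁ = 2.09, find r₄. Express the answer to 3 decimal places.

f(1.99) = -2.08861, f(2.09) = 1.01930
r₂ = 2.09000 − 1.01930·(2.09000 − 1.99000) / (1.01930 − (-2.08861)) = 2.09000 − (0.10193)/(3.10791) = 2.05720
f(2.05720) = -0.05535
r₃ = 2.05720 − (-0.05535)·(2.05720 − 2.09000) / (-0.05535 − 1.01930) = 2.05720 − (0.00182)/(-1.07465) = 2.05889
f(2.05889) = -0.00135
r₄ = 2.05889 − (-0.00135)·(2.05889 − 2.05720) / (-0.00135 − (-0.05535)) = 2.05889 − (0.00000)/(0.05400) = 2.05893

2.059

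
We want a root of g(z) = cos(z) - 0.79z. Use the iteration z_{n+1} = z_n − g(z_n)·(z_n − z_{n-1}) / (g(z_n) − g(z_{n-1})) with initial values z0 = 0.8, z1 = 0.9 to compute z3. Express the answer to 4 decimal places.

0.8425

g(0.8) = 0.064707, g(0.9) = -0.089390
z2 = 0.900000 − (-0.089390)·(0.900000 − 0.800000) / (-0.089390 − 0.064707) = 0.900000 − (-0.008939)/(-0.154097) = 0.841991
g(0.841991) = 0.000806
z3 = 0.841991 − 0.000806·(0.841991 − 0.900000) / (0.000806 − (-0.089390)) = 0.841991 − (-0.000047)/(0.090196) = 0.842509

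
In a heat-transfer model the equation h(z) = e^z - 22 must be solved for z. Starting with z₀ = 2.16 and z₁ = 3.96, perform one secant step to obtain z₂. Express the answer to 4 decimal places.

h(2.16) = -13.328862, h(3.96) = 30.457326
z₂ = 3.960000 − 30.457326·(3.960000 − 2.160000) / (30.457326 − (-13.328862)) = 3.960000 − (54.823187)/(43.786188) = 2.707934

2.7079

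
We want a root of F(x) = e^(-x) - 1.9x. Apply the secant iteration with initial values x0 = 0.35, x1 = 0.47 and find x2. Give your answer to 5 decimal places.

0.36548

F(0.35) = 0.0396881, F(0.47) = -0.2679977
x2 = 0.4700000 − (-0.2679977)·(0.4700000 − 0.3500000) / (-0.2679977 − 0.0396881) = 0.4700000 − (-0.0321597)/(-0.3076858) = 0.3654787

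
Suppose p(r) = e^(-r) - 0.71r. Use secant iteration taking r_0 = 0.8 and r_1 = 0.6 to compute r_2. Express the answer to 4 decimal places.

p(0.8) = -0.118671, p(0.6) = 0.122812
r_2 = 0.600000 − 0.122812·(0.600000 − 0.800000) / (0.122812 − (-0.118671)) = 0.600000 − (-0.024562)/(0.241483) = 0.701715

0.7017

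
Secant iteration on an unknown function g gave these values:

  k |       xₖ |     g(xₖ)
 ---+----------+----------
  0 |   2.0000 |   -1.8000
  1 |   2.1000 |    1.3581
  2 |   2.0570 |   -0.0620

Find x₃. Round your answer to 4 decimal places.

x₃ = 2.0570 − (-0.0620)·(2.0570 − 2.1000) / (-0.0620 − 1.3581)
   = 2.0570 − (0.002666)/(-1.420100) = 2.058877

2.0589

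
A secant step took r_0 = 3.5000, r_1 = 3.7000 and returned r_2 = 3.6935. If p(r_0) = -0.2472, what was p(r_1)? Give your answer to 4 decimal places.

0.0083

The secant line through (3.5000, -0.2472) and (3.7000, p(r_1)) crosses zero at r_2 = 3.6935.
So (3.5000, -0.2472), (3.7000, p(r_1)), (3.6935, 0) are collinear:
p(r_1) = -0.2472 · (3.7000 − 3.6935) / (3.5000 − 3.6935) = -0.2472 · (0.006500)/(-0.193500) = 0.008304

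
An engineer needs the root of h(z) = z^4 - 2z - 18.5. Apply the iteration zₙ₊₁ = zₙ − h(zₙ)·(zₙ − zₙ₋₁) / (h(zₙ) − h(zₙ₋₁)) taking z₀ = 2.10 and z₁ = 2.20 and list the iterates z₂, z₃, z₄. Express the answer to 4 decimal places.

2.1861, 2.1869, 2.1869

h(2.10) = -3.251900, h(2.20) = 0.525600
z₂ = 2.200000 − 0.525600·(2.200000 − 2.100000) / (0.525600 − (-3.251900)) = 2.200000 − (0.052560)/(3.777500) = 2.186086
h(2.186086) = -0.033597
z₃ = 2.186086 − (-0.033597)·(2.186086 − 2.200000) / (-0.033597 − 0.525600) = 2.186086 − (0.000467)/(-0.559197) = 2.186922
h(2.186922) = -0.000315
z₄ = 2.186922 − (-0.000315)·(2.186922 − 2.186086) / (-0.000315 − (-0.033597)) = 2.186922 − (0.000000)/(0.033282) = 2.186930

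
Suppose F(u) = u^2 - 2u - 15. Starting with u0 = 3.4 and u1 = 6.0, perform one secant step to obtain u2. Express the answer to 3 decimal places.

4.784

F(3.4) = -10.24000, F(6.0) = 9.00000
u2 = 6.00000 − 9.00000·(6.00000 − 3.40000) / (9.00000 − (-10.24000)) = 6.00000 − (23.40000)/(19.24000) = 4.78378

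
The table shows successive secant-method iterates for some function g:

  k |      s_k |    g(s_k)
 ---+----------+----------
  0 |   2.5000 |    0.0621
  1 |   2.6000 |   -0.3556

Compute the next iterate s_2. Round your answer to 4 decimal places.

2.5149

s_2 = 2.6000 − (-0.3556)·(2.6000 − 2.5000) / (-0.3556 − 0.0621)
   = 2.6000 − (-0.035560)/(-0.417700) = 2.514867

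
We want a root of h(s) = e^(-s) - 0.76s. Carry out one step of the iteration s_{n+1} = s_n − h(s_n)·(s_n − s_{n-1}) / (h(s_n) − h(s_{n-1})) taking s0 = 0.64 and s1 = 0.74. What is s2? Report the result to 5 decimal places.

h(0.64) = 0.0408924, h(0.74) = -0.0852861
s2 = 0.7400000 − (-0.0852861)·(0.7400000 − 0.6400000) / (-0.0852861 − 0.0408924) = 0.7400000 − (-0.0085286)/(-0.1261785) = 0.6724084

0.67241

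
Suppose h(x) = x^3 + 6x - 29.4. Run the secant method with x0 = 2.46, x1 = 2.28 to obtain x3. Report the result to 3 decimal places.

2.450

h(2.46) = 0.24694, h(2.28) = -3.86765
x2 = 2.28000 − (-3.86765)·(2.28000 − 2.46000) / (-3.86765 − 0.24694) = 2.28000 − (0.69618)/(-4.11458) = 2.44920
h(2.44920) = -0.01314
x3 = 2.44920 − (-0.01314)·(2.44920 − 2.28000) / (-0.01314 − (-3.86765)) = 2.44920 − (-0.00222)/(3.85451) = 2.44977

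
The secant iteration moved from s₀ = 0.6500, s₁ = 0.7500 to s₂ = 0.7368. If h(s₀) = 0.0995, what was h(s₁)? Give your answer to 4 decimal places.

The secant line through (0.6500, 0.0995) and (0.7500, h(s₁)) crosses zero at s₂ = 0.7368.
So (0.6500, 0.0995), (0.7500, h(s₁)), (0.7368, 0) are collinear:
h(s₁) = 0.0995 · (0.7500 − 0.7368) / (0.6500 − 0.7368) = 0.0995 · (0.013200)/(-0.086800) = -0.015131

-0.0151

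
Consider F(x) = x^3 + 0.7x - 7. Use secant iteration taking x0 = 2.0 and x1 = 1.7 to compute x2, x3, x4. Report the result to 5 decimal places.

F(2.0) = 2.4000000, F(1.7) = -0.8970000
x2 = 1.7000000 − (-0.8970000)·(1.7000000 − 2.0000000) / (-0.8970000 − 2.4000000) = 1.7000000 − (0.2691000)/(-3.2970000) = 1.7816197
F(1.7816197) = -0.0977051
x3 = 1.7816197 − (-0.0977051)·(1.7816197 − 1.7000000) / (-0.0977051 − (-0.8970000)) = 1.7816197 − (-0.0079747)/(0.7992949) = 1.7915968
F(1.7915968) = 0.0048190
x4 = 1.7915968 − 0.0048190·(1.7915968 − 1.7816197) / (0.0048190 − (-0.0977051)) = 1.7915968 − (0.0000481)/(0.1025241) = 1.7911278

1.78162, 1.79160, 1.79113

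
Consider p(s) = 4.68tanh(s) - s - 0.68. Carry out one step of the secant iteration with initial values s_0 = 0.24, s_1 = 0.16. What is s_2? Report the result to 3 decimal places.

p(0.24) = 0.18212, p(0.16) = -0.09752
s_2 = 0.16000 − (-0.09752)·(0.16000 − 0.24000) / (-0.09752 − 0.18212) = 0.16000 − (0.00780)/(-0.27965) = 0.18790

0.188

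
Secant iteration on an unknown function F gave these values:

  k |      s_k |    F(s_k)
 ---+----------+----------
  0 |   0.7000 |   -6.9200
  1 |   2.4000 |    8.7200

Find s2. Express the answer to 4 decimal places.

1.4522

s2 = 2.4000 − 8.7200·(2.4000 − 0.7000) / (8.7200 − (-6.9200))
   = 2.4000 − (14.824000)/(15.640000) = 1.452174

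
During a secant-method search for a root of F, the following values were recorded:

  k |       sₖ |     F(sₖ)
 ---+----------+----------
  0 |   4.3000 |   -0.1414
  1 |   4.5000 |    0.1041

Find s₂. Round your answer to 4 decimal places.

s₂ = 4.5000 − 0.1041·(4.5000 − 4.3000) / (0.1041 − (-0.1414))
   = 4.5000 − (0.020820)/(0.245500) = 4.415193

4.4152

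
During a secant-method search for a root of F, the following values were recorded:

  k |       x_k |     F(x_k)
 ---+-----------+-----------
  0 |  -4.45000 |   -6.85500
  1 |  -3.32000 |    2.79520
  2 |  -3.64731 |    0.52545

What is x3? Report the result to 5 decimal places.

-3.72308

x3 = -3.64731 − 0.52545·(-3.64731 − (-3.32000)) / (0.52545 − 2.79520)
   = -3.64731 − (-0.1719850)/(-2.2697500) = -3.7230827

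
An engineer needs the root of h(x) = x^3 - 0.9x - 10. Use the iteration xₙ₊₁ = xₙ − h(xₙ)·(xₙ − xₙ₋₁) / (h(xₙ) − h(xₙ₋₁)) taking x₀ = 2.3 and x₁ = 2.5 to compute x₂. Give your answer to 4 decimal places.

2.2941

h(2.3) = 0.097000, h(2.5) = 3.375000
x₂ = 2.500000 − 3.375000·(2.500000 − 2.300000) / (3.375000 − 0.097000) = 2.500000 − (0.675000)/(3.278000) = 2.294082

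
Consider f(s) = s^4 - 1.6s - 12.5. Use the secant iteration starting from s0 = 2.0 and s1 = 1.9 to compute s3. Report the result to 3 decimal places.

f(2.0) = 0.30000, f(1.9) = -2.50790
s2 = 1.90000 − (-2.50790)·(1.90000 − 2.00000) / (-2.50790 − 0.30000) = 1.90000 − (0.25079)/(-2.80790) = 1.98932
f(1.98932) = -0.02207
s3 = 1.98932 − (-0.02207)·(1.98932 − 1.90000) / (-0.02207 − (-2.50790)) = 1.98932 − (-0.00197)/(2.48583) = 1.99011

1.990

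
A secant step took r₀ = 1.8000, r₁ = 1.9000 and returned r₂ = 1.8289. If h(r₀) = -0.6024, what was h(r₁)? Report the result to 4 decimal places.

1.4820

The secant line through (1.8000, -0.6024) and (1.9000, h(r₁)) crosses zero at r₂ = 1.8289.
So (1.8000, -0.6024), (1.9000, h(r₁)), (1.8289, 0) are collinear:
h(r₁) = -0.6024 · (1.9000 − 1.8289) / (1.8000 − 1.8289) = -0.6024 · (0.071100)/(-0.028900) = 1.482029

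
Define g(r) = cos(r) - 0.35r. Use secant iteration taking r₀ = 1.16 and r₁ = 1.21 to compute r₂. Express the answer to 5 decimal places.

1.15478

g(1.16) = -0.0066605, g(1.21) = -0.0704806
r₂ = 1.2100000 − (-0.0704806)·(1.2100000 − 1.1600000) / (-0.0704806 − (-0.0066605)) = 1.2100000 − (-0.0035240)/(-0.0638201) = 1.1547818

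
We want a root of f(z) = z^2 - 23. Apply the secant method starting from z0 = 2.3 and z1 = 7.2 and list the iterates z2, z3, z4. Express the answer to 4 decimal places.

4.1642, 4.6622, 4.8054

f(2.3) = -17.710000, f(7.2) = 28.840000
z2 = 7.200000 − 28.840000·(7.200000 − 2.300000) / (28.840000 − (-17.710000)) = 7.200000 − (141.316000)/(46.550000) = 4.164211
f(4.164211) = -5.659351
z3 = 4.164211 − (-5.659351)·(4.164211 − 7.200000) / (-5.659351 − 28.840000) = 4.164211 − (17.180597)/(-34.499351) = 4.662208
f(4.662208) = -1.263814
z4 = 4.662208 − (-1.263814)·(4.662208 − 4.164211) / (-1.263814 − (-5.659351)) = 4.662208 − (-0.629377)/(4.395536) = 4.805394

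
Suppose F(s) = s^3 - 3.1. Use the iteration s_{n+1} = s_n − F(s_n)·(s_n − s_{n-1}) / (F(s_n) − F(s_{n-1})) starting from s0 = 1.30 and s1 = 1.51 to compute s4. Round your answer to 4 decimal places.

1.4581

F(1.30) = -0.903000, F(1.51) = 0.342951
s2 = 1.510000 − 0.342951·(1.510000 − 1.300000) / (0.342951 − (-0.903000)) = 1.510000 − (0.072020)/(1.245951) = 1.452197
F(1.452197) = -0.037496
s3 = 1.452197 − (-0.037496)·(1.452197 − 1.510000) / (-0.037496 − 0.342951) = 1.452197 − (0.002167)/(-0.380447) = 1.457894
F(1.457894) = -0.001312
s4 = 1.457894 − (-0.001312)·(1.457894 − 1.452197) / (-0.001312 − (-0.037496)) = 1.457894 − (-0.000007)/(0.036184) = 1.458101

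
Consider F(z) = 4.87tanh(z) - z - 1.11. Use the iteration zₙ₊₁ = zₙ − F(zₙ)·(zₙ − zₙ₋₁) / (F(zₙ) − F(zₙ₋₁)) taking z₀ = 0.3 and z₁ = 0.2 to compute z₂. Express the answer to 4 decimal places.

0.2976

F(0.3) = 0.008692, F(0.2) = -0.348782
z₂ = 0.200000 − (-0.348782)·(0.200000 − 0.300000) / (-0.348782 − 0.008692) = 0.200000 − (0.034878)/(-0.357475) = 0.297568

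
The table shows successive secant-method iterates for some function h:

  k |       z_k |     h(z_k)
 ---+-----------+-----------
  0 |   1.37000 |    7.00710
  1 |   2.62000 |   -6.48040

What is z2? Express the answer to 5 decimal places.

z2 = 2.62000 − (-6.48040)·(2.62000 − 1.37000) / (-6.48040 − 7.00710)
   = 2.62000 − (-8.1005000)/(-13.4875000) = 2.0194069

2.01941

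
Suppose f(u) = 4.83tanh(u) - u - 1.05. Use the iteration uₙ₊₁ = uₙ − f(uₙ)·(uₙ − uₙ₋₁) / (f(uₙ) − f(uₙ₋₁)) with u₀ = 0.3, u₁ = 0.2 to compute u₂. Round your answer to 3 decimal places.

f(0.3) = 0.05704, f(0.2) = -0.29668
u₂ = 0.20000 − (-0.29668)·(0.20000 − 0.30000) / (-0.29668 − 0.05704) = 0.20000 − (0.02967)/(-0.35372) = 0.28387

0.284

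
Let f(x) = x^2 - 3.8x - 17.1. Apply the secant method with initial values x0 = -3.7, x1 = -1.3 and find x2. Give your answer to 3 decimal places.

f(-3.7) = 10.65000, f(-1.3) = -10.47000
x2 = -1.30000 − (-10.47000)·(-1.30000 − (-3.70000)) / (-10.47000 − 10.65000) = -1.30000 − (-25.12800)/(-21.12000) = -2.48977

-2.490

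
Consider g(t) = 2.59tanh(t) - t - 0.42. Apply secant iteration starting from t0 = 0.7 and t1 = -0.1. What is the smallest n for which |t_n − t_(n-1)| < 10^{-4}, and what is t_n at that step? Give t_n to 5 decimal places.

g(0.7) = 0.4453125, g(-0.1) = -0.5781401
t2 = -0.1000000 − (-0.5781401)·(-0.8000000)/(-1.0234526) = 0.3519135;  |Δ| = 0.4519135
g(0.3519135) = 0.1036916
t3 = 0.3519135 − 0.1036916·(0.4519135)/(0.6818317) = 0.2831874;  |Δ| = 0.0687261
g(0.2831874) = 0.0112707
t4 = 0.2831874 − 0.0112707·(-0.0687261)/(-0.0924209) = 0.2748063;  |Δ| = 0.0083811
g(0.2748063) = -0.0004495
t5 = 0.2748063 − (-0.0004495)·(-0.0083811)/(-0.0117202) = 0.2751278;  |Δ| = 0.0003214
g(0.2751278) = 0.0000017
t6 = 0.2751278 − 0.0000017·(0.0003214)/(0.0004512) = 0.2751266;  |Δ| = 0.0000012
|t6 − t5| = 0.0000012 < 10^{-4}

n = 6, t_n = 0.27513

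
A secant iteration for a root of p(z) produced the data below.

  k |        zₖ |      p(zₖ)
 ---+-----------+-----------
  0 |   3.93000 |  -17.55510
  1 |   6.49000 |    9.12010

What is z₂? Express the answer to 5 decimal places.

5.61475

z₂ = 6.49000 − 9.12010·(6.49000 − 3.93000) / (9.12010 − (-17.55510))
   = 6.49000 − (23.3474560)/(26.6752000) = 5.6147505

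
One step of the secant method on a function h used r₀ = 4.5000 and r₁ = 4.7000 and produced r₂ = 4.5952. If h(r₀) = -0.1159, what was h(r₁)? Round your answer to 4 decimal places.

The secant line through (4.5000, -0.1159) and (4.7000, h(r₁)) crosses zero at r₂ = 4.5952.
So (4.5000, -0.1159), (4.7000, h(r₁)), (4.5952, 0) are collinear:
h(r₁) = -0.1159 · (4.7000 − 4.5952) / (4.5000 − 4.5952) = -0.1159 · (0.104800)/(-0.095200) = 0.127587

0.1276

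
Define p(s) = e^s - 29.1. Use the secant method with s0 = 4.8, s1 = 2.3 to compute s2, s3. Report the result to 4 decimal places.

p(4.8) = 92.410418, p(2.3) = -19.125818
s2 = 2.300000 − (-19.125818)·(2.300000 − 4.800000) / (-19.125818 − 92.410418) = 2.300000 − (47.814544)/(-111.536235) = 2.728691
p(2.728691) = -13.787176
s3 = 2.728691 − (-13.787176)·(2.728691 − 2.300000) / (-13.787176 − (-19.125818)) = 2.728691 − (-5.910434)/(5.338642) = 3.835795

2.7287, 3.8358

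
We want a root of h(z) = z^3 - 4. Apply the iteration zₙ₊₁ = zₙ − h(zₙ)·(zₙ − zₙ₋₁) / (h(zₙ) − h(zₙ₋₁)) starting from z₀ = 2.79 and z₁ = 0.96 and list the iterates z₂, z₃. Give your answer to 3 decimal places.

1.234, 1.819

h(2.79) = 17.71764, h(0.96) = -3.11526
z₂ = 0.96000 − (-3.11526)·(0.96000 − 2.79000) / (-3.11526 − 17.71764) = 0.96000 − (5.70093)/(-20.83290) = 1.23365
h(1.23365) = -2.12252
z₃ = 1.23365 − (-2.12252)·(1.23365 − 0.96000) / (-2.12252 − (-3.11526)) = 1.23365 − (-0.58083)/(0.99275) = 1.81872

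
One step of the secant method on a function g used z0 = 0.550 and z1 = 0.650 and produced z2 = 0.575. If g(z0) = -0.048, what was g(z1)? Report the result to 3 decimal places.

The secant line through (0.550, -0.048) and (0.650, g(z1)) crosses zero at z2 = 0.575.
So (0.550, -0.048), (0.650, g(z1)), (0.575, 0) are collinear:
g(z1) = -0.048 · (0.650 − 0.575) / (0.550 − 0.575) = -0.048 · (0.07500)/(-0.02500) = 0.14400

0.144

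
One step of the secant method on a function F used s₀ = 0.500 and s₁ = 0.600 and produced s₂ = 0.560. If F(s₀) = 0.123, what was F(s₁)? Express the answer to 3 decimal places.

-0.082

The secant line through (0.500, 0.123) and (0.600, F(s₁)) crosses zero at s₂ = 0.560.
So (0.500, 0.123), (0.600, F(s₁)), (0.560, 0) are collinear:
F(s₁) = 0.123 · (0.600 − 0.560) / (0.500 − 0.560) = 0.123 · (0.04000)/(-0.06000) = -0.08200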